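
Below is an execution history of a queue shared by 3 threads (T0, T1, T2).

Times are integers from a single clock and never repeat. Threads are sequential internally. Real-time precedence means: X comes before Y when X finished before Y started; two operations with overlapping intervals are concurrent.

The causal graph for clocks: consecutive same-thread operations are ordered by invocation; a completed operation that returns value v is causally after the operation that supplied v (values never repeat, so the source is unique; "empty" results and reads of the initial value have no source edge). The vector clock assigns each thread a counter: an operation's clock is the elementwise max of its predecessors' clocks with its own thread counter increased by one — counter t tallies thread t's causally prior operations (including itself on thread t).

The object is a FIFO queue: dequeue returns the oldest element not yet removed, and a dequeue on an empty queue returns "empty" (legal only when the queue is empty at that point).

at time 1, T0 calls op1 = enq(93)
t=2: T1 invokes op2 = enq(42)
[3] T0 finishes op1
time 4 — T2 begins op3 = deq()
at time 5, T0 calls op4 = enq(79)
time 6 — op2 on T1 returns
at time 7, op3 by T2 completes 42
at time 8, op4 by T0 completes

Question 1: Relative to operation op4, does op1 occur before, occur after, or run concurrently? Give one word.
Answer: before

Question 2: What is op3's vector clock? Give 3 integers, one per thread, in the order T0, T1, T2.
Answer: (0, 1, 1)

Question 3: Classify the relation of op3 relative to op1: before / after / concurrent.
Answer: after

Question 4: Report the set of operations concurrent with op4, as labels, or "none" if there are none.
Answer: op2, op3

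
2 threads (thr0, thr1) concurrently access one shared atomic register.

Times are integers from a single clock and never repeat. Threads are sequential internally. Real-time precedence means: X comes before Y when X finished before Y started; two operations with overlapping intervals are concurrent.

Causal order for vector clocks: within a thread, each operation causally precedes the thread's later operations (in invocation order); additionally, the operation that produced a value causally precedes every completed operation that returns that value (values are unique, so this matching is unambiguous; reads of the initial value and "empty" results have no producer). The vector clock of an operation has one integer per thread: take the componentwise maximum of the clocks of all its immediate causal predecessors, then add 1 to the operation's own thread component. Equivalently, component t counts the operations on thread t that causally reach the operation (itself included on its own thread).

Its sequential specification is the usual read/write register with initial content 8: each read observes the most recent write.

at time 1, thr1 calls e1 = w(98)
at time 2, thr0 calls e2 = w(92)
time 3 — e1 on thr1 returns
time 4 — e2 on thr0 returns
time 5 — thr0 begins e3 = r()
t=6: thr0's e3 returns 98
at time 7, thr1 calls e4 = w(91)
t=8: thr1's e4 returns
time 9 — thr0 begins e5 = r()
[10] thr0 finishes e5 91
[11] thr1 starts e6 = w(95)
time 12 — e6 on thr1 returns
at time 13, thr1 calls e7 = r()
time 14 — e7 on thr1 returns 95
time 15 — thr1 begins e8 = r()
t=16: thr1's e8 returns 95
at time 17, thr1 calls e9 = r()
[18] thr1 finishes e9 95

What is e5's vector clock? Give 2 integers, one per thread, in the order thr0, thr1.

invoked at 1, e1 has no predecessors; its own thr1 bump gives (0, 1)
invoked at 2, e2 has no predecessors; its own thr0 bump gives (1, 0)
e4 (invocation 7): componentwise max over VC(e1)=(0, 1), +1 at thr1, giving (0, 2)
e6 (invocation 11): componentwise max over VC(e4)=(0, 2), +1 at thr1, giving (0, 3)
e3 (invocation 5): componentwise max over VC(e1)=(0, 1), VC(e2)=(1, 0), +1 at thr0, giving (2, 1)
e7 (invocation 13): componentwise max over VC(e6)=(0, 3), +1 at thr1, giving (0, 4)
e8 (invocation 15): componentwise max over VC(e6)=(0, 3), VC(e7)=(0, 4), +1 at thr1, giving (0, 5)
e5 (invocation 9): componentwise max over VC(e3)=(2, 1), VC(e4)=(0, 2), +1 at thr0, giving (3, 2)
e9 (invocation 17): componentwise max over VC(e6)=(0, 3), VC(e8)=(0, 5), +1 at thr1, giving (0, 6)
target: VC(e5) = (3, 2)

(3, 2)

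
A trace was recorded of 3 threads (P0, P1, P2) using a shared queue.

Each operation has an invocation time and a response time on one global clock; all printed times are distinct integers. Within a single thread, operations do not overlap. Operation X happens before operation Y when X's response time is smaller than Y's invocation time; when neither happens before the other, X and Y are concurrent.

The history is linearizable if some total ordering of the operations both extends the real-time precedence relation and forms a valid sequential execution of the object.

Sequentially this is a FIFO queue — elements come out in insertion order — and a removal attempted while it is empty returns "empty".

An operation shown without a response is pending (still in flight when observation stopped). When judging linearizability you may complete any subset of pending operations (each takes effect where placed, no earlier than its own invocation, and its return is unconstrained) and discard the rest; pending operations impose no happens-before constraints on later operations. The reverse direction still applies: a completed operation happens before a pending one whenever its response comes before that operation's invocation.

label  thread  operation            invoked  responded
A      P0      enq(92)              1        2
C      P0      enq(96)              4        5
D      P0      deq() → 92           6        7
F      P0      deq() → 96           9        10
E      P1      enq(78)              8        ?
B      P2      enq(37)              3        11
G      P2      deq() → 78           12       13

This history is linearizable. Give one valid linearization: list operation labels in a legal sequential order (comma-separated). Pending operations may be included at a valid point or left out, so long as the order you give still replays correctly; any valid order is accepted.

A, C, D, E, B, F, G

step 1: A enq(92) — queue <92>
step 2: C enq(96) — queue <92,96>
step 3: D deq() → 92 — queue <96>
step 4: E enq(78) (pending, included) — queue <96,78>
step 5: B enq(37) — queue <96,78,37>
step 6: F deq() → 96 — queue <78,37>
step 7: G deq() → 78 — queue <37>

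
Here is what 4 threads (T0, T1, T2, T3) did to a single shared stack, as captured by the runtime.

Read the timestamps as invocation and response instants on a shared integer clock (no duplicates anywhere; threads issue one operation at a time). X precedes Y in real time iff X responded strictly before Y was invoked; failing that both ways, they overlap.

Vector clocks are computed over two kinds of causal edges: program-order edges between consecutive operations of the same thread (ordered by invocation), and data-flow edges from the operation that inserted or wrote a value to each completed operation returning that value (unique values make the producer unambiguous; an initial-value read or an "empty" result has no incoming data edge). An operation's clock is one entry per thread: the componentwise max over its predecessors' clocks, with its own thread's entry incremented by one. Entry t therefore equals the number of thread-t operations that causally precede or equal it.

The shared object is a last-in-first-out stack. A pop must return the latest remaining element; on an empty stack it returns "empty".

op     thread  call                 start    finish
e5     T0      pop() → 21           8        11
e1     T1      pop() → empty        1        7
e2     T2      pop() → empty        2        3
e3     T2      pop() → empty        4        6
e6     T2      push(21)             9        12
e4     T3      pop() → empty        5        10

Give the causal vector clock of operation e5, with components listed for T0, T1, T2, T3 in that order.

no predecessors for e4 (invoked 5): T3 increments from zero → (0, 0, 0, 1)
no predecessors for e2 (invoked 2): T2 increments from zero → (0, 0, 1, 0)
no predecessors for e1 (invoked 1): T1 increments from zero → (0, 1, 0, 0)
from VC(e2)=(0, 0, 1, 0), e3 (invoked 4) maxes components and bumps T2 → (0, 0, 2, 0)
from VC(e3)=(0, 0, 2, 0), e6 (invoked 9) maxes components and bumps T2 → (0, 0, 3, 0)
from VC(e6)=(0, 0, 3, 0), e5 (invoked 8) maxes components and bumps T0 → (1, 0, 3, 0)
target: VC(e5) = (1, 0, 3, 0)

(1, 0, 3, 0)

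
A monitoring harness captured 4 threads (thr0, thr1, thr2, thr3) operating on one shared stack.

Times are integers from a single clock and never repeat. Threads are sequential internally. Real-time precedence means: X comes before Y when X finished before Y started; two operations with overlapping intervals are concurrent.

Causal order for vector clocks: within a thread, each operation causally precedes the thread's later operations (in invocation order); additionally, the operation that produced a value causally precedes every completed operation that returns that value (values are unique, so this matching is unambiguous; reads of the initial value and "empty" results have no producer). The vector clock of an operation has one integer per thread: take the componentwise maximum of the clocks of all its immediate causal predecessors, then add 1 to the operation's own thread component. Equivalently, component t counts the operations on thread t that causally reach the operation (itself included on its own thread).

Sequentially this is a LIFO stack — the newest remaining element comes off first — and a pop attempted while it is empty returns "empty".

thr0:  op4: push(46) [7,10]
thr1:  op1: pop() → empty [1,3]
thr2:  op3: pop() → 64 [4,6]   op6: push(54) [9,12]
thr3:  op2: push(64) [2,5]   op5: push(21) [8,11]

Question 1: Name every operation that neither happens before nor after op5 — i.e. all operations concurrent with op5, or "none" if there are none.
op4, op6

concurrent with op5 ([8,11]): every op whose interval crosses 8..11
op1 [1,3]: before
op2 [2,5]: before
op3 [4,6]: before
op4 [7,10]: concurrent
op6 [9,12]: concurrent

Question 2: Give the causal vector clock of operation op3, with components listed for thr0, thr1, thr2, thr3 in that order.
(0, 0, 1, 1)

op2 (invocation 2): nothing precedes it; thr3's component alone gives (0, 0, 0, 1)
op1 (invocation 1): nothing precedes it; thr1's component alone gives (0, 1, 0, 0)
op4 (invocation 7): nothing precedes it; thr0's component alone gives (1, 0, 0, 0)
op5, invoked 8, takes VC(op2)=(0, 0, 0, 1) under max, adds 1 for thr3 → (0, 0, 0, 2)
op3, invoked 4, takes VC(op2)=(0, 0, 0, 1) under max, adds 1 for thr2 → (0, 0, 1, 1)
op6, invoked 9, takes VC(op3)=(0, 0, 1, 1) under max, adds 1 for thr2 → (0, 0, 2, 1)
target: VC(op3) = (0, 0, 1, 1)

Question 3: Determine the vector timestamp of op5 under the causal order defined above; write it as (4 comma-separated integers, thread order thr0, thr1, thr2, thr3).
(0, 0, 0, 2)

no predecessors for op2 (invoked 2): thr3 increments from zero → (0, 0, 0, 1)
no predecessors for op1 (invoked 1): thr1 increments from zero → (0, 1, 0, 0)
no predecessors for op4 (invoked 7): thr0 increments from zero → (1, 0, 0, 0)
invoked at 8, op5 merges VC(op2)=(0, 0, 0, 1) and bumps thr3's slot → (0, 0, 0, 2)
invoked at 4, op3 merges VC(op2)=(0, 0, 0, 1) and bumps thr2's slot → (0, 0, 1, 1)
invoked at 9, op6 merges VC(op3)=(0, 0, 1, 1) and bumps thr2's slot → (0, 0, 2, 1)
target: VC(op5) = (0, 0, 0, 2)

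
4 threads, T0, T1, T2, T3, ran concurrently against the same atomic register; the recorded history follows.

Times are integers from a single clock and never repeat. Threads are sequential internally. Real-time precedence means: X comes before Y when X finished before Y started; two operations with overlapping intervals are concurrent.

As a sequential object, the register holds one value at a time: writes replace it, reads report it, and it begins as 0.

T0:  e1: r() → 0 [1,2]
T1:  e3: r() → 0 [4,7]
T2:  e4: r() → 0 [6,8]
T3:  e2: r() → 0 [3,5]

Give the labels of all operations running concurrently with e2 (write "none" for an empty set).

e3

overlap test against e2 [3,5]: concurrent iff the interval meets 3..5
e1 [1,2]: before
e3 [4,7]: concurrent
e4 [6,8]: after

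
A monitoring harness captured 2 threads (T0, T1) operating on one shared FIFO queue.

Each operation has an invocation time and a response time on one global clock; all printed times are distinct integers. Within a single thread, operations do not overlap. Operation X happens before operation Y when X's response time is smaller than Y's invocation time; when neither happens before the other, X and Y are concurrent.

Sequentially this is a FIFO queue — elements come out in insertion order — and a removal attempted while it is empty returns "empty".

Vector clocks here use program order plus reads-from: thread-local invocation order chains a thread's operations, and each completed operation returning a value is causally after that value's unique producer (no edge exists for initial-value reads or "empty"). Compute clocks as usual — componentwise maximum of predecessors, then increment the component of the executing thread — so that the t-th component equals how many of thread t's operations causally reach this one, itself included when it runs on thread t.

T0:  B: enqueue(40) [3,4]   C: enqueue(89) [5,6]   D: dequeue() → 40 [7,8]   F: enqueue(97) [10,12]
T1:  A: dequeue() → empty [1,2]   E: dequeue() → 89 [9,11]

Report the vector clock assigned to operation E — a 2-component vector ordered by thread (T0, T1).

(2, 2)

invoked at 1, A has no predecessors; its own T1 bump gives (0, 1)
invoked at 3, B has no predecessors; its own T0 bump gives (1, 0)
C (invocation 5): componentwise max over VC(B)=(1, 0), +1 at T0, giving (2, 0)
D (invocation 7): componentwise max over VC(B)=(1, 0), VC(C)=(2, 0), +1 at T0, giving (3, 0)
E (invocation 9): componentwise max over VC(A)=(0, 1), VC(C)=(2, 0), +1 at T1, giving (2, 2)
F (invocation 10): componentwise max over VC(D)=(3, 0), +1 at T0, giving (4, 0)
target: VC(E) = (2, 2)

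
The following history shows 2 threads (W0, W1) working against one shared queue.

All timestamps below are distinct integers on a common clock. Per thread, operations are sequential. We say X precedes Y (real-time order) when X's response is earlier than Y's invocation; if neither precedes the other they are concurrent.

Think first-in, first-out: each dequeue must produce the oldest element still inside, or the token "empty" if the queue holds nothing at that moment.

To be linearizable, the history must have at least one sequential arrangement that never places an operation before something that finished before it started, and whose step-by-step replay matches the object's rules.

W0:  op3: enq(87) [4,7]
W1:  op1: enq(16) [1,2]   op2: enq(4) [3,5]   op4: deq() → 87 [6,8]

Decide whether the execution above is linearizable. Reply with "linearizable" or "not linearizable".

not linearizable

through event 7 a valid linearization exists; event 8 (op4 responding at time 8) ends that
4 completed operations, 3 real-time-consistent orders — every queue replay fails
take op1, op2, op3, op4: step 4 already fails, because op4 deq() → 87 cannot occur there
take op1, op2, op4, op3: step 3 already fails, because op4 deq() → 87 cannot occur there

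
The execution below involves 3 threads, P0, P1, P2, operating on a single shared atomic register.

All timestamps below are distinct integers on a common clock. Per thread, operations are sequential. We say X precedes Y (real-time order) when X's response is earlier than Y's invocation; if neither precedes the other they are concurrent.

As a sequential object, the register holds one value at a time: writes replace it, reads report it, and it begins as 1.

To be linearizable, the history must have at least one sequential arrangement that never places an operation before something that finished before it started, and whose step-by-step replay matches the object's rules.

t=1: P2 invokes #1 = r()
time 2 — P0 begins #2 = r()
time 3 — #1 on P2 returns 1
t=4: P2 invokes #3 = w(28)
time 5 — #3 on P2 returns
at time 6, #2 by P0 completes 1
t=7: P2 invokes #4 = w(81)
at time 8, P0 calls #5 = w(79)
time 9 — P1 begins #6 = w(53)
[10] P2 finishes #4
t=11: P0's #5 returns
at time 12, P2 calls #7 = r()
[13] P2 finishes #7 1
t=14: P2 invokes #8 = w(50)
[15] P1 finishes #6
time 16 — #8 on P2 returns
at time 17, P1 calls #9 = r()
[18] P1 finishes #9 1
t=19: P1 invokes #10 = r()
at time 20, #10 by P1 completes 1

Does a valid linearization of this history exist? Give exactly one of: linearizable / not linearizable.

not linearizable

events 1..12 are fine; event 13 — the response of #7 at time 13 — makes the prefix non-linearizable
real-time-consistent orders of the 6 completed operations: 6 — all fail the atomic register replay
include/drop combinations of the 1 pending operation (#6) were all tried; none helps
e.g. #1, #2, #3, #4, #5, #7 (pending dropped): illegal at step 6, since #7 r() → 1 cannot apply there
e.g. #1, #2, #3, #5, #4, #7 (pending dropped): illegal at step 6, since #7 r() → 1 cannot apply there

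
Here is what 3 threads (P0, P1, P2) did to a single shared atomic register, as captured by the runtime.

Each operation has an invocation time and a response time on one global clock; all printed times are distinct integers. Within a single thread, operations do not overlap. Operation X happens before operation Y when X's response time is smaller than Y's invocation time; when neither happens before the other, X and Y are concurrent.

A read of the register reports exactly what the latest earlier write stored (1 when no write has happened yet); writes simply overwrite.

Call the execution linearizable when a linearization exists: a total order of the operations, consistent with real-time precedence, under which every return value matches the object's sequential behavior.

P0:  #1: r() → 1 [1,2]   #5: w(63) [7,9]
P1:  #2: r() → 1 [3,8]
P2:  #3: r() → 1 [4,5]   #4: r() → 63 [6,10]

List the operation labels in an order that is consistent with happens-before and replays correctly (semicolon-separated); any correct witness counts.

step 1: #1 r() → 1 — value 1
step 2: #2 r() → 1 — value 1
step 3: #3 r() → 1 — value 1
step 4: #5 w(63) — value 63
step 5: #4 r() → 63 — value 63

#1; #2; #3; #5; #4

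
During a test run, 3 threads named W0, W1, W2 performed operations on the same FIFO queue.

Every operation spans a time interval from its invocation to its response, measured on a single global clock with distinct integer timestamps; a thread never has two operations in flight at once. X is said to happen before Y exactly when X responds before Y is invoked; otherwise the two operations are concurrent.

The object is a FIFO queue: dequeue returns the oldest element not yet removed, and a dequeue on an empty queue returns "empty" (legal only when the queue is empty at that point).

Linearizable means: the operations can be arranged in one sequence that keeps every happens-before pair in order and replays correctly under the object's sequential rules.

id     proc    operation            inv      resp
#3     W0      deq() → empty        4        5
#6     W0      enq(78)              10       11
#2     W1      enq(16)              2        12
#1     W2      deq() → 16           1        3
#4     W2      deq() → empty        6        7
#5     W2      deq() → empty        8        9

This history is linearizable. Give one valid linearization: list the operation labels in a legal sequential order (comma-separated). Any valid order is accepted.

step 1: #2 enq(16) — queue <16>
step 2: #1 deq() → 16 — queue <>
step 3: #3 deq() → empty — queue <>
step 4: #4 deq() → empty — queue <>
step 5: #5 deq() → empty — queue <>
step 6: #6 enq(78) — queue <78>

#2, #1, #3, #4, #5, #6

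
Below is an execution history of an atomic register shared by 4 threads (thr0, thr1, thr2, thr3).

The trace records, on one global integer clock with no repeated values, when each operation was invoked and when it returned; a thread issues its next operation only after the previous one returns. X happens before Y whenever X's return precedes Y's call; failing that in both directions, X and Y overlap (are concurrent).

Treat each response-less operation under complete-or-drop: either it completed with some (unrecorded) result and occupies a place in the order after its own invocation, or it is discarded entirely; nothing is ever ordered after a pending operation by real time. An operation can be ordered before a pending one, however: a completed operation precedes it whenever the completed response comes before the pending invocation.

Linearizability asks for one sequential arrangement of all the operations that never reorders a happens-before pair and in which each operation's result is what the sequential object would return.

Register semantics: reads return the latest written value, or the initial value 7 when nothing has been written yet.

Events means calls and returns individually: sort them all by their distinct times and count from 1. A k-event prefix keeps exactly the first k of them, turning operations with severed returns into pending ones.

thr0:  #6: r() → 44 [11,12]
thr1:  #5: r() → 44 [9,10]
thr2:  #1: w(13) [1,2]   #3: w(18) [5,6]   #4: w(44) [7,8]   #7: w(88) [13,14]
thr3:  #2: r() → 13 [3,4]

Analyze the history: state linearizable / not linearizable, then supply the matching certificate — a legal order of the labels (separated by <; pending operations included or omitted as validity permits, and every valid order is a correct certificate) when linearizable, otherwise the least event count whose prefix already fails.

step 1: #1 w(13) — value 13
step 2: #2 r() → 13 — value 13
step 3: #3 w(18) — value 18
step 4: #4 w(44) — value 44
step 5: #5 r() → 44 — value 44
step 6: #6 r() → 44 — value 44
step 7: #7 w(88) — value 88

linearizable — witness: #1 < #2 < #3 < #4 < #5 < #6 < #7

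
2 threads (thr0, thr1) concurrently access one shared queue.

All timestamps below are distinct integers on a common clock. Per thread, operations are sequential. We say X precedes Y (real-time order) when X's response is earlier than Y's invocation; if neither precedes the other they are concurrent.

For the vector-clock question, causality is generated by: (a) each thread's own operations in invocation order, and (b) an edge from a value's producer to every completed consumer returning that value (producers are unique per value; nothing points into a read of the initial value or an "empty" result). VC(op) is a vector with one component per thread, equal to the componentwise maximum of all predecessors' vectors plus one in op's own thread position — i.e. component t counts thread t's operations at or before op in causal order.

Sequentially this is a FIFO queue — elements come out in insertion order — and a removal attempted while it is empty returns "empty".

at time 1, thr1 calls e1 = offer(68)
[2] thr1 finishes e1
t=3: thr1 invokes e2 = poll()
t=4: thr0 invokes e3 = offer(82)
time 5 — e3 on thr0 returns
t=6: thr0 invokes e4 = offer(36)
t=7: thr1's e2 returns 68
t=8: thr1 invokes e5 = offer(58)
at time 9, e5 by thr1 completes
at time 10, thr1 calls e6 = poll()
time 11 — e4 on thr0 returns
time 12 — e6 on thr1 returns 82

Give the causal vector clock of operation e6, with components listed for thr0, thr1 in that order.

(1, 4)

VC(e1, invoked at 1): no causal predecessors; +1 on thr1 → (0, 1)
VC(e3, invoked at 4): no causal predecessors; +1 on thr0 → (1, 0)
merge at e2 (invoked 3): VC(e1)=(0, 1), own-thread bump on thr1 → (0, 2)
merge at e4 (invoked 6): VC(e3)=(1, 0), own-thread bump on thr0 → (2, 0)
merge at e5 (invoked 8): VC(e2)=(0, 2), own-thread bump on thr1 → (0, 3)
merge at e6 (invoked 10): VC(e3)=(1, 0), VC(e5)=(0, 3), own-thread bump on thr1 → (1, 4)
target: VC(e6) = (1, 4)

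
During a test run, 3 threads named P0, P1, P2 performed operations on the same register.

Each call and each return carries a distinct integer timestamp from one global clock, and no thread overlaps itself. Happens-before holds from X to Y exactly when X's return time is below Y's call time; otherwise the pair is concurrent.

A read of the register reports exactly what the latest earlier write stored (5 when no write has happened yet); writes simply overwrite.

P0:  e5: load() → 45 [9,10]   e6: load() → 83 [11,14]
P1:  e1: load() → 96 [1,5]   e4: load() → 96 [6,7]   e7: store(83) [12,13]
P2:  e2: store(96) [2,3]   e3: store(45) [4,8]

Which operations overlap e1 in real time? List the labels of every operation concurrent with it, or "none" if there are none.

e1 spans [1,5]; an op avoiding the whole window 1..5 is ordered, any other is concurrent
e2 [2,3]: concurrent
e3 [4,8]: concurrent
e4 [6,7]: after
e5 [9,10]: after
e6 [11,14]: after
e7 [12,13]: after

e2, e3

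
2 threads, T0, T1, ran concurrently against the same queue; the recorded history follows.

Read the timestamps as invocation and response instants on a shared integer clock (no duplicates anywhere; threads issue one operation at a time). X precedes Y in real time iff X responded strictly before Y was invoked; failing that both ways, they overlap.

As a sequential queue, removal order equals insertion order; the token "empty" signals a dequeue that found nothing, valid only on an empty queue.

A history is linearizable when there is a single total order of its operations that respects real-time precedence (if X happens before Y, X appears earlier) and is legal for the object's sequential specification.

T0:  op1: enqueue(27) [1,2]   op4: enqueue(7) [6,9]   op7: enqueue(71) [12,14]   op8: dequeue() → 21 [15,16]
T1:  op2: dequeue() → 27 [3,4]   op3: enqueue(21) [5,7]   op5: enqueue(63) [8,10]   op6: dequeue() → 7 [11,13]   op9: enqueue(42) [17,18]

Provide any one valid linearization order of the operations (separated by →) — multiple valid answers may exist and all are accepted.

step 1: op1 enqueue(27) — queue <27>
step 2: op2 dequeue() → 27 — queue <>
step 3: op4 enqueue(7) — queue <7>
step 4: op3 enqueue(21) — queue <7,21>
step 5: op5 enqueue(63) — queue <7,21,63>
step 6: op6 dequeue() → 7 — queue <21,63>
step 7: op7 enqueue(71) — queue <21,63,71>
step 8: op8 dequeue() → 21 — queue <63,71>
step 9: op9 enqueue(42) — queue <63,71,42>

op1 → op2 → op4 → op3 → op5 → op6 → op7 → op8 → op9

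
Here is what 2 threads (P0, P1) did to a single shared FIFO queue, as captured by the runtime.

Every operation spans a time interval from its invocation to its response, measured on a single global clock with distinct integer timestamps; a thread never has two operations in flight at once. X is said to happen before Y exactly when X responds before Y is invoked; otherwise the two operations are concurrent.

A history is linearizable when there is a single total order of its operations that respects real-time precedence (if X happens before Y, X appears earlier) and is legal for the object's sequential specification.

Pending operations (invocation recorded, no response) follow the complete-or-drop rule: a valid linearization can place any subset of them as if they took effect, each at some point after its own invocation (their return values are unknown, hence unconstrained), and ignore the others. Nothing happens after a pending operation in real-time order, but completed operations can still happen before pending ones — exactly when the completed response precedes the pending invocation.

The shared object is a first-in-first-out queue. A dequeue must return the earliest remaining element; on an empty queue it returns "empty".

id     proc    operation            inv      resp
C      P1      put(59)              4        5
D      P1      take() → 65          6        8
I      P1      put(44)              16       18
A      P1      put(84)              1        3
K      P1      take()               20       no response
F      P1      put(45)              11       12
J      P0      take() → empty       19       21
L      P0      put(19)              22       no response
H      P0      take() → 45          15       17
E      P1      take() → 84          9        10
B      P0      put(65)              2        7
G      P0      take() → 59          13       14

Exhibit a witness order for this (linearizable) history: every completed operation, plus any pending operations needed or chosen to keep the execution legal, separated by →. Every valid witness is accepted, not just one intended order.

B → A → C → D → E → F → G → H → I → K → J

step 1: B put(65) — queue <65>
step 2: A put(84) — queue <65,84>
step 3: C put(59) — queue <65,84,59>
step 4: D take() → 65 — queue <84,59>
step 5: E take() → 84 — queue <59>
step 6: F put(45) — queue <59,45>
step 7: G take() → 59 — queue <45>
step 8: H take() → 45 — queue <>
step 9: I put(44) — queue <44>
step 10: K take() (pending, included) — queue <>
step 11: J take() → empty — queue <>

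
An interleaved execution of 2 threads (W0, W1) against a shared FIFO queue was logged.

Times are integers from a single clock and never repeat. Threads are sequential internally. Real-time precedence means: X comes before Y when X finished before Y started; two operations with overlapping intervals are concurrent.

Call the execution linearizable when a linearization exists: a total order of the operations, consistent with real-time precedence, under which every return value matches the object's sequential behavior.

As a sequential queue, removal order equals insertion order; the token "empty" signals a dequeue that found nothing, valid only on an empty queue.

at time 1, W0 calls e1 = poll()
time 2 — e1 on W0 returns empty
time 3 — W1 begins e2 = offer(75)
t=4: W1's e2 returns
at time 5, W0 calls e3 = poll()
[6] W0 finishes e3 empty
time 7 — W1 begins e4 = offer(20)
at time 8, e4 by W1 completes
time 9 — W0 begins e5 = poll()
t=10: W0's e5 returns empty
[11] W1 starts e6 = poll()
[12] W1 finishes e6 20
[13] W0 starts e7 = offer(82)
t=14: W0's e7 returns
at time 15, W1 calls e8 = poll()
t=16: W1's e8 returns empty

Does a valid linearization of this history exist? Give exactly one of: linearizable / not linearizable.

not linearizable

prefix check: 1..5 passes, 1..6 fails once e3's time-6 response joins
the sole real-time-consistent order of 3 completed operations fails the FIFO queue replay
for example e1, e2, e3 fails at step 3: e3 poll() → empty is not legal there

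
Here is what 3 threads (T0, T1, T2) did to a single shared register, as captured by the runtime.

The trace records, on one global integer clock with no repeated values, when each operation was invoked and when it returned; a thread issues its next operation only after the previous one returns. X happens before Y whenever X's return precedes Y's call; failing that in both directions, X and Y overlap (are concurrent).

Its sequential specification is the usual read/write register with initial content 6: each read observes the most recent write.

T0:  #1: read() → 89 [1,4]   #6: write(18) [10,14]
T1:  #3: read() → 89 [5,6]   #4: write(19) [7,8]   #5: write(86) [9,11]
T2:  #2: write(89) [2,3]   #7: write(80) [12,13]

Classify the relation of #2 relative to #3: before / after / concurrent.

#2 spans [2,3], #3 spans [5,6]
resp(#2)=3 < inv(#3)=5

before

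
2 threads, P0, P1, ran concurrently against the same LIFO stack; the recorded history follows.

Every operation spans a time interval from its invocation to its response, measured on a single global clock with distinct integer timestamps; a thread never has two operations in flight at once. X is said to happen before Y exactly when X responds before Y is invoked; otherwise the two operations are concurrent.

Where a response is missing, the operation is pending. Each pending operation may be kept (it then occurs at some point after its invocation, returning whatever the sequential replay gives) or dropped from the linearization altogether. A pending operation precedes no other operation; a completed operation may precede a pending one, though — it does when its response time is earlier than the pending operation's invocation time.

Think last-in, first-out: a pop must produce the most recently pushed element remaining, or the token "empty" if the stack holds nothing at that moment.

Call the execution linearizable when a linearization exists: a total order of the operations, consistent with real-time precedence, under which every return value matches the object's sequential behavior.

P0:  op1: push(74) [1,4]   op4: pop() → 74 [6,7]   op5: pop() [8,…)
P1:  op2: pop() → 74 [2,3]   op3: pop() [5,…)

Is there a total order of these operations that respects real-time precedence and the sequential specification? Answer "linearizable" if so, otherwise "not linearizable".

already the first 7 events (up to op4's response at time 7) admit no linearization; the first 6 still do
real-time-consistent orders of the 3 completed operations: 2 — all fail the LIFO stack replay
no escape via the 1 pending operation (op3): every completion choice fails
e.g. op1, op2, op4 (pending dropped): illegal at step 3, since op4 pop() → 74 cannot apply there
e.g. op2, op1, op4 (pending dropped): illegal at step 1, since op2 pop() → 74 cannot apply there

not linearizable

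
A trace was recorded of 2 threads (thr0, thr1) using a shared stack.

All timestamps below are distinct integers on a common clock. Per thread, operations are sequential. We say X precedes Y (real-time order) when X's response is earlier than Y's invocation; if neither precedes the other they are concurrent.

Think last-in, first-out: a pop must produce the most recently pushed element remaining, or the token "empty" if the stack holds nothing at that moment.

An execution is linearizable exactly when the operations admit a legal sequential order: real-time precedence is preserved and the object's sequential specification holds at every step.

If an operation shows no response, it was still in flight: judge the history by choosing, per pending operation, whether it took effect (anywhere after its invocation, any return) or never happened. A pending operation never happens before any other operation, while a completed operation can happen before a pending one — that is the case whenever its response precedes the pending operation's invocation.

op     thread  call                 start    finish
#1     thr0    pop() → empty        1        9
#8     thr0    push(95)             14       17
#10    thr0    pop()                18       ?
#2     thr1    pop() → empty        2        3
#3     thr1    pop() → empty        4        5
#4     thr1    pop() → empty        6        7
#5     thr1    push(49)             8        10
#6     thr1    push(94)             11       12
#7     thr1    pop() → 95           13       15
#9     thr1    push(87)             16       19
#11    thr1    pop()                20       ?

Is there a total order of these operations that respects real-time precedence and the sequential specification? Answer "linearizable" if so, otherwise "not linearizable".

witness order: #1, #2, #3, #4, #5, #6, #8, #7, #9
step 1: #1 pop() → empty — stack <>
step 2: #2 pop() → empty — stack <>
step 3: #3 pop() → empty — stack <>
step 4: #4 pop() → empty — stack <>
step 5: #5 push(49) — stack <49>
step 6: #6 push(94) — stack <49,94>
step 7: #8 push(95) — stack <49,94,95>
step 8: #7 pop() → 95 — stack <49,94>
step 9: #9 push(87) — stack <49,94,87>

linearizable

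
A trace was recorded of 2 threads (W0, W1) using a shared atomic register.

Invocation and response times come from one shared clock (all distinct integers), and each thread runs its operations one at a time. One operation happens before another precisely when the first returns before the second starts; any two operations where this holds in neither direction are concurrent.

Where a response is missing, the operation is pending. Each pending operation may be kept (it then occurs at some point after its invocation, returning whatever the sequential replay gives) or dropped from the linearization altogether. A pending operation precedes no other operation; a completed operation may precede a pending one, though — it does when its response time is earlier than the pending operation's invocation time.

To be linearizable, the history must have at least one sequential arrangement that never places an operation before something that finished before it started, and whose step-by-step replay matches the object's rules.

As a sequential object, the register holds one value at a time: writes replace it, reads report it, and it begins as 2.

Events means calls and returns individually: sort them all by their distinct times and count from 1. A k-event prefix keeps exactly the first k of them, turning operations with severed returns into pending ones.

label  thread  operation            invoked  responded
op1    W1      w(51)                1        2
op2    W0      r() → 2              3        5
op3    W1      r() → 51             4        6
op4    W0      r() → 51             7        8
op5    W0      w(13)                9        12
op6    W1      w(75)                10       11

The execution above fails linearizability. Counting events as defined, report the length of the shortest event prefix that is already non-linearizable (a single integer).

one valid order for events 1..4 is op1:
step 1: op1 w(51) — value 51
include event 5 — op2 responding at 5 — and every candidate order breaks
completion choices over the 1 pending operation (op3) were checked; none helps
one such order, op1, op2 (pending dropped), breaks at step 2 where op2 r() → 2 is illegal

5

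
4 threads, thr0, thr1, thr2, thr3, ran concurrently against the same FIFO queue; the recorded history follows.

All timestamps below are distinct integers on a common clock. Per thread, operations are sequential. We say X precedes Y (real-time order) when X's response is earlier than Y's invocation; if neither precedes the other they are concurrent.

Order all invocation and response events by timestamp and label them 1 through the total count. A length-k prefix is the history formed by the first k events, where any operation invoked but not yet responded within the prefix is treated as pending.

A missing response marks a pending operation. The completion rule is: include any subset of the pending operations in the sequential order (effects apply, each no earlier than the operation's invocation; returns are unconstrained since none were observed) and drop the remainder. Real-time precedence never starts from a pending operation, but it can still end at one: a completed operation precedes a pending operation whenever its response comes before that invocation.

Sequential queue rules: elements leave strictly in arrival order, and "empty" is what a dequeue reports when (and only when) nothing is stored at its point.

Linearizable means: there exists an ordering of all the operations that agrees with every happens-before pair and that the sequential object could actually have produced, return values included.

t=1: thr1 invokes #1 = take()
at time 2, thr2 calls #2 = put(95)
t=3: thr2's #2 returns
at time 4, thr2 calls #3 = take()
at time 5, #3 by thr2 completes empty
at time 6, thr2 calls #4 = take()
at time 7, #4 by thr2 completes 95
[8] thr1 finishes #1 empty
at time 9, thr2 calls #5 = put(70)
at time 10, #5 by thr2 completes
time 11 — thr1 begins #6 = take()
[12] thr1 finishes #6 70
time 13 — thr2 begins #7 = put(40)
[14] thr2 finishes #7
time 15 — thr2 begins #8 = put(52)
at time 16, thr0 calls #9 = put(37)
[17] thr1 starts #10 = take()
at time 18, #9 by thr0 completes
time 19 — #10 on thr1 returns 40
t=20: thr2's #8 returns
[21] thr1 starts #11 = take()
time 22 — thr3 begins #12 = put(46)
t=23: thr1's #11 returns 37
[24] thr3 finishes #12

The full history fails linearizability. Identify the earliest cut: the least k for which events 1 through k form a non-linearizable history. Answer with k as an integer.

a valid linearization of events 1..6 exists, for instance #2, #1, #3:
step 1: #2 put(95) — queue <95>
step 2: #1 take() (pending, included) — queue <>
step 3: #3 take() → empty — queue <>
include event 7 — #4 responding at 7 — and every candidate order breaks
include/drop combinations of the 1 pending operation (#1) were all tried; none helps
for example #2, #3, #4 (pending dropped) fails at step 2: #3 take() → empty is not legal there

7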